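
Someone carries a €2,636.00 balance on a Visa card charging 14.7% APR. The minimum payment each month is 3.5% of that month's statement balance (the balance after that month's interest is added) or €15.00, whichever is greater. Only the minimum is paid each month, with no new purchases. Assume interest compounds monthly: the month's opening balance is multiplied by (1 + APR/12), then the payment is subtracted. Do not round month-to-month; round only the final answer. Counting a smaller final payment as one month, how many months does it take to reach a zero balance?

Monthly rate r = 14.7%/12 = 1.225% = 0.01225.
While 3.5% of the post-interest balance exceeds €15.00, each month B ← (B·(1+r))·(1 − 0.035), i.e. B shrinks by the factor (1+r)·0.965 = 0.97682.
This holds for months 1–78. Entering month 79 the balance is €423.18; 3.5% of the post-interest balance is now below €15.00, so the flat €15.00 minimum applies from here.
From month 79 a fixed €15.00 at rate r clears €423.18 in 35 more payments. Total: 78 + 35 = 113 months.

113 months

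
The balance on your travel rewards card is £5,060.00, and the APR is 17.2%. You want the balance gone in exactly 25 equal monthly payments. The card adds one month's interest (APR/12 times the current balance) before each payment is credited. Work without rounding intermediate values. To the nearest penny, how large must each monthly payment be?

£242.26

Monthly rate r = 17.2%/12 = 1.43333% = 0.0143333.
Level-payment amortization: P = B₀·r / (1 − (1+r)^(−n)) = 5060.00·0.0143333 / (1 − 1.01433^(−25)).
Denominator 1 − (1+r)^(−25) = 0.299379954.
P = 72.5267 / 0.299379954 ≈ 242.26.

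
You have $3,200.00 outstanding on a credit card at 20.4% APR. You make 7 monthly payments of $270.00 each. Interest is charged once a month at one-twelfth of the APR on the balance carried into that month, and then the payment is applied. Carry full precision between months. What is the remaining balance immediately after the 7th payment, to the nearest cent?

$1,611.61

Monthly rate r = 20.4%/12 = 1.7% = 0.017.
Each month: B ← B·(1+r) − $270.00.
Month 1: interest $54.40; balance after payment $2,984.40.
Month 2: interest $50.73; balance after payment $2,765.13.
Month 3: interest $47.01; balance after payment $2,542.14.
Month 4: interest $43.22; balance after payment $2,315.36.
Month 5: interest $39.36; balance after payment $2,084.72.
Month 6: interest $35.44; balance after payment $1,850.16.
Month 7: interest $31.45; balance after payment $1,611.61.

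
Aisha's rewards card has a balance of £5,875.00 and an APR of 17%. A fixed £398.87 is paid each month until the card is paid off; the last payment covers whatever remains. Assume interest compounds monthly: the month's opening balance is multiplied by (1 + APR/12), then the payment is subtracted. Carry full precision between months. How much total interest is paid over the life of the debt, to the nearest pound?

Monthly rate r = 17%/12 = 1.41667% = 0.0141667.
Payoff takes n = ⌈−ln(1 − rB₀/P)/ln(1+r)⌉ = ⌈16.637⌉ = 17 payments; the last is £254.55.
Total paid = 16·£398.87 + £254.55 = £6,636.47.
Total interest = total paid − principal = £6,636.47 − £5,875.00 = £761.47.

£761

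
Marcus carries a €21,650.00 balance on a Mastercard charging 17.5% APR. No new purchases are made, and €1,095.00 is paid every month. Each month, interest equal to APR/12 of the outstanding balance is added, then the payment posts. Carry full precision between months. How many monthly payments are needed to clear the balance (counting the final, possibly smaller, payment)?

24 months

Monthly rate r = 17.5%/12 = 1.45833% = 0.0145833.
Recurrence: B ← B·(1+r) − €1,095.00.
Month 1: interest €315.73; balance after payment €20,870.73.
Month 2: interest €304.36; balance after payment €20,080.09.
Closed form: n = −ln(1 − rB₀/P)/ln(1+r) = −ln(0.71166)/ln(1.01458) ≈ 23.494, so the balance reaches zero during payment 24.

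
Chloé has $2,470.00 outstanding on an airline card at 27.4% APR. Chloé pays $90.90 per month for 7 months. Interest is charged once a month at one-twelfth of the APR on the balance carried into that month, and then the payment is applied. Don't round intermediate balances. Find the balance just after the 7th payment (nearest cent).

$2,211.30

Monthly rate r = 27.4%/12 = 2.28333% = 0.0228333.
Each month: B ← B·(1+r) − $90.90.
Month 1: interest $56.40; balance after payment $2,435.50.
Month 2: interest $55.61; balance after payment $2,400.21.
Month 3: interest $54.80; balance after payment $2,364.11.
Month 4: interest $53.98; balance after payment $2,327.19.
Month 5: interest $53.14; balance after payment $2,289.43.
Month 6: interest $52.28; balance after payment $2,250.81.
Month 7: interest $51.39; balance after payment $2,211.30.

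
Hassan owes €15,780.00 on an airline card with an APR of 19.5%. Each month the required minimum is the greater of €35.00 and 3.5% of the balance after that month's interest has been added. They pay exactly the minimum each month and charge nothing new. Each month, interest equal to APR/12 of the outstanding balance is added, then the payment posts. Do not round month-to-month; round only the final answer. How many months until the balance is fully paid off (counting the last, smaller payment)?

Monthly rate r = 19.5%/12 = 1.625% = 0.01625.
While 3.5% of the post-interest balance exceeds €35.00, each month B ← (B·(1+r))·(1 − 0.035), i.e. B shrinks by the factor (1+r)·0.965 = 0.98068.
This holds for months 1–143. Entering month 144 the balance is €969.60; 3.5% of the post-interest balance is now below €35.00, so the flat €35.00 minimum applies from here.
From month 144 a fixed €35.00 at rate r clears €969.60 in 38 more payments. Total: 143 + 38 = 181 months.

181 months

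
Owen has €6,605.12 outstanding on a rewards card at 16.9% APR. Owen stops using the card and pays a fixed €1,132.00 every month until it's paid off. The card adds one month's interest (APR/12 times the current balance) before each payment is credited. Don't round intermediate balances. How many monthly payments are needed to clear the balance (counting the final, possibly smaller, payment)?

Monthly rate r = 16.9%/12 = 1.40833% = 0.0140833.
Recurrence: B ← B·(1+r) − €1,132.00.
Month 1: interest €93.02; balance after payment €5,566.14.
Month 2: interest €78.39; balance after payment €4,512.53.
Closed form: n = −ln(1 − rB₀/P)/ln(1+r) = −ln(0.91782)/ln(1.01408) ≈ 6.131, so the balance reaches zero during payment 7.

7 payments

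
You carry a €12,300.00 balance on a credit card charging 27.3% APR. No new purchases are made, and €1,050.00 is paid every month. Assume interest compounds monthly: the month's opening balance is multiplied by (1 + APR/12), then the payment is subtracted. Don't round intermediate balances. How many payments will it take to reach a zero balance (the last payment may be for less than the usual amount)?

14 months

Monthly rate r = 27.3%/12 = 2.275% = 0.02275.
Recurrence: B ← B·(1+r) − €1,050.00.
Month 1: interest €279.82; balance after payment €11,529.83.
Month 2: interest €262.30; balance after payment €10,742.13.
Closed form: n = −ln(1 − rB₀/P)/ln(1+r) = −ln(0.7335)/ln(1.02275) ≈ 13.778, so the balance reaches zero during payment 14.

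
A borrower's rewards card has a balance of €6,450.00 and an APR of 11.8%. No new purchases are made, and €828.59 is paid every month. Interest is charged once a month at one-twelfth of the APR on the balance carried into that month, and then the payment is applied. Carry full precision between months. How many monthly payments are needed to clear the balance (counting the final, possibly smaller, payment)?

9 months

Monthly rate r = 11.8%/12 = 0.983333% = 0.00983333.
Recurrence: B ← B·(1+r) − €828.59.
Month 1: interest €63.43; balance after payment €5,684.84.
Month 2: interest €55.90; balance after payment €4,912.15.
Closed form: n = −ln(1 − rB₀/P)/ln(1+r) = −ln(0.92345)/ln(1.00983) ≈ 8.138, so the balance reaches zero during payment 9.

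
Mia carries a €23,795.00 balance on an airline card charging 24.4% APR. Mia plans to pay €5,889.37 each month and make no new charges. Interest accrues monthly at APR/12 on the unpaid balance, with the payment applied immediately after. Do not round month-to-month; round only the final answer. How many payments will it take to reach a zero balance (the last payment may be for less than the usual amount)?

5 payments

Monthly rate r = 24.4%/12 = 2.03333% = 0.0203333.
Recurrence: B ← B·(1+r) − €5,889.37.
Month 1: interest €483.83; balance after payment €18,389.46.
Month 2: interest €373.92; balance after payment €12,874.01.
Month 3: interest €261.77; balance after payment €7,246.41.
Month 4: interest €147.34; balance after payment €1,504.39.
Month 5: interest €30.59; balance after payment €0.00.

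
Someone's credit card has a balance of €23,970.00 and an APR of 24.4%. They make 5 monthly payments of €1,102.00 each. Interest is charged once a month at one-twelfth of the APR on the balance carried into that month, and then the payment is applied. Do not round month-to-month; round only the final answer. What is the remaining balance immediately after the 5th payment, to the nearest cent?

Monthly rate r = 24.4%/12 = 2.03333% = 0.0203333.
Each month: B ← B·(1+r) − €1,102.00.
Month 1: interest €487.39; balance after payment €23,355.39.
Month 2: interest €474.89; balance after payment €22,728.28.
Month 3: interest €462.14; balance after payment €22,088.42.
Month 4: interest €449.13; balance after payment €21,435.56.
Month 5: interest €435.86; balance after payment €20,769.41.

€20,769.41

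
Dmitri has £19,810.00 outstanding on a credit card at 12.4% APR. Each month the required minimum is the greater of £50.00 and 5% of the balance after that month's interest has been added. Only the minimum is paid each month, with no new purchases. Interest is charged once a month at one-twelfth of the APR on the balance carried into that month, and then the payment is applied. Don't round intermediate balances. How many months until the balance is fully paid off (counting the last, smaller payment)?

96 months

Monthly rate r = 12.4%/12 = 1.03333% = 0.0103333.
While 5% of the post-interest balance exceeds £50.00, each month B ← (B·(1+r))·(1 − 0.05), i.e. B shrinks by the factor (1+r)·0.95 = 0.95982.
This holds for months 1–74. Entering month 75 the balance is £952.40; 5% of the post-interest balance is now below £50.00, so the flat £50.00 minimum applies from here.
From month 75 a fixed £50.00 at rate r clears £952.40 in 22 more payments. Total: 74 + 22 = 96 months.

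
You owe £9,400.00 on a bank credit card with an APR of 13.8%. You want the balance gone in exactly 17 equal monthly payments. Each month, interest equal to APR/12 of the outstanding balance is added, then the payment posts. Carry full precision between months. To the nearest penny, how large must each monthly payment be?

£611.91

Monthly rate r = 13.8%/12 = 1.15% = 0.0115.
Level-payment amortization: P = B₀·r / (1 − (1+r)^(−n)) = 9400.00·0.0115 / (1 − 1.0115^(−17)).
Denominator 1 − (1+r)^(−17) = 0.176658665.
P = 108.1 / 0.176658665 ≈ 611.91.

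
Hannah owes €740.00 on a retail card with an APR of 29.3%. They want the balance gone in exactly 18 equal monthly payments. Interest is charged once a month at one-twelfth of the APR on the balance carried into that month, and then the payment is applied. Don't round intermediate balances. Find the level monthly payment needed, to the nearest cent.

Monthly rate r = 29.3%/12 = 2.44167% = 0.0244167.
Level-payment amortization: P = B₀·r / (1 − (1+r)^(−n)) = 740.00·0.0244167 / (1 − 1.02442^(−18)).
Denominator 1 − (1+r)^(−18) = 0.352230404.
P = 18.0683 / 0.352230404 ≈ 51.30.

€51.30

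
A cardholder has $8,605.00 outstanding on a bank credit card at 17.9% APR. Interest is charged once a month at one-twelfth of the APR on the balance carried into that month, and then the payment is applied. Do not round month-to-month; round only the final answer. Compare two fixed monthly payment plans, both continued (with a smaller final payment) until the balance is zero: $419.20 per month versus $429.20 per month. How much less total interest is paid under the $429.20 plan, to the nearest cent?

Monthly rate r = 17.9%/12 = 1.49167% = 0.0149167.
At $419.20/mo: n = ⌈−ln(1 − rB₀/P)/ln(1+r)⌉ = 25 payments (last $289.77); total interest = total paid − $8,605.00 = $1,745.57.
At $429.20/mo: 24 payments (last $428.66); total interest $1,695.26.
Interest saved = $1,745.57 − $1,695.26 = $50.31.

$50.31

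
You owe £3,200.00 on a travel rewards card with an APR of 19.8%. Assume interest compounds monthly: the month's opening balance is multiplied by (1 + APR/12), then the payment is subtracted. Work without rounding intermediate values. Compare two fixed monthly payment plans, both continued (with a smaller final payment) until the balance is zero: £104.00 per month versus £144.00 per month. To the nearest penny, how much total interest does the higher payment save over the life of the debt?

Monthly rate r = 19.8%/12 = 1.65% = 0.0165.
At £104.00/mo: n = ⌈−ln(1 − rB₀/P)/ln(1+r)⌉ = 44 payments (last £31.58); total interest = total paid − £3,200.00 = £1,303.58.
At £144.00/mo: 28 payments (last £131.15); total interest £819.15.
Interest saved = £1,303.58 − £819.15 = £484.43.

£484.43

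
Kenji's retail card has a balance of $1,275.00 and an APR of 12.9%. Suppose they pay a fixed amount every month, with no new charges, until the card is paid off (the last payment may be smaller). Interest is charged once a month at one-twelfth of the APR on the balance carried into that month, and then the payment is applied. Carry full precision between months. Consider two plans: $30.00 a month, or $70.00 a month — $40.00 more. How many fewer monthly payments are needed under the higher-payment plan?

Monthly rate r = 12.9%/12 = 1.075% = 0.01075.
At $30.00/mo: n = ⌈−ln(1 − rB₀/P)/ln(1+r)⌉ = 58 payments (last $2.64); total interest = total paid − $1,275.00 = $437.64.
At $70.00/mo: 21 payments (last $26.66); total interest $151.66.
Payments saved = 58 − 21 = 37.

37 fewer payments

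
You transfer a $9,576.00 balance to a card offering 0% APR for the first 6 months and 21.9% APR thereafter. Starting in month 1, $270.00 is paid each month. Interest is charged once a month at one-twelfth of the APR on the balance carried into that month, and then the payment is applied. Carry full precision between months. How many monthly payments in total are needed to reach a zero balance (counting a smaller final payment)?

Promo months 1–6 at r₀ = 0%/12 = 0; months 7+ at r₁ = 21.9%/12 = 0.01825.
After month 6 (no interest yet): B = $9,576.00 − 6·$270.00 = $7,956.00.
Then at r₁ with $270.00/mo: n₂ = −ln(1 − r₁·B/P)/ln(1+r₁) ≈ 42.67 → 43 more payments.

49 payments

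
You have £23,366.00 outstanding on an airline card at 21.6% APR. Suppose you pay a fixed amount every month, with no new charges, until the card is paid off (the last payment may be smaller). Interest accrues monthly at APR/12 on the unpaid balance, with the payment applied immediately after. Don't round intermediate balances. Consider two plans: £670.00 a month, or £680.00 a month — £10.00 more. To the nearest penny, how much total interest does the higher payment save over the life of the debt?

£381.13

Monthly rate r = 21.6%/12 = 1.8% = 0.018.
At £670.00/mo: n = ⌈−ln(1 − rB₀/P)/ln(1+r)⌉ = 56 payments (last £263.42); total interest = total paid − £23,366.00 = £13,747.42.
At £680.00/mo: 55 payments (last £12.29); total interest £13,366.29.
Interest saved = £13,747.42 − £13,366.29 = £381.13.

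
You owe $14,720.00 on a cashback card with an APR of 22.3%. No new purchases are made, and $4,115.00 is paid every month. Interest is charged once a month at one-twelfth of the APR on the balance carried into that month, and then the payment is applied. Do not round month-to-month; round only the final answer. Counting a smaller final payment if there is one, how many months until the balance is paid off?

Monthly rate r = 22.3%/12 = 1.85833% = 0.0185833.
Recurrence: B ← B·(1+r) − $4,115.00.
Month 1: interest $273.55; balance after payment $10,878.55.
Month 2: interest $202.16; balance after payment $6,965.71.
Month 3: interest $129.45; balance after payment $2,980.15.
Month 4: interest $55.38; balance after payment $0.00.

4 payments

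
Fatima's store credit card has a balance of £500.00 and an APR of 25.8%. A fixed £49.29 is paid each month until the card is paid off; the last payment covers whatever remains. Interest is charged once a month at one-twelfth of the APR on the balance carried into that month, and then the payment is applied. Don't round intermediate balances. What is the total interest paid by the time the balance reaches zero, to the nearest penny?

£70.20

Monthly rate r = 25.8%/12 = 2.15% = 0.0215.
Payoff takes n = ⌈−ln(1 − rB₀/P)/ln(1+r)⌉ = ⌈11.566⌉ = 12 payments; the last is £28.01.
Total paid = 11·£49.29 + £28.01 = £570.20.
Total interest = total paid − principal = £570.20 − £500.00 = £70.20.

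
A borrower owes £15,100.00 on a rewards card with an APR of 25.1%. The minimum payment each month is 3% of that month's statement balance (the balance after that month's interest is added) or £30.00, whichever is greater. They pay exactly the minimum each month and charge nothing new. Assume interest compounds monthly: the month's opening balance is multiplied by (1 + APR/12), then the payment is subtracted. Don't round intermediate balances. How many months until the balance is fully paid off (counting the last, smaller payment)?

Monthly rate r = 25.1%/12 = 2.09167% = 0.0209167.
While 3% of the post-interest balance exceeds £30.00, each month B ← (B·(1+r))·(1 − 0.03), i.e. B shrinks by the factor (1+r)·0.97 = 0.99029.
This holds for months 1–281. Entering month 282 the balance is £972.99; 3% of the post-interest balance is now below £30.00, so the flat £30.00 minimum applies from here.
From month 282 a fixed £30.00 at rate r clears £972.99 in 55 more payments. Total: 281 + 55 = 336 months.

336 months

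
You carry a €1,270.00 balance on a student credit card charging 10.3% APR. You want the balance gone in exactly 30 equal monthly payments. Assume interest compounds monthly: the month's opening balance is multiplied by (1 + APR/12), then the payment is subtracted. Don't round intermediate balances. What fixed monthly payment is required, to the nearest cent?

Monthly rate r = 10.3%/12 = 0.858333% = 0.00858333.
Level-payment amortization: P = B₀·r / (1 − (1+r)^(−n)) = 1270.00·0.00858333 / (1 − 1.00858^(−30)).
Denominator 1 − (1+r)^(−30) = 0.226168538.
P = 10.9008 / 0.226168538 ≈ 48.20.

€48.20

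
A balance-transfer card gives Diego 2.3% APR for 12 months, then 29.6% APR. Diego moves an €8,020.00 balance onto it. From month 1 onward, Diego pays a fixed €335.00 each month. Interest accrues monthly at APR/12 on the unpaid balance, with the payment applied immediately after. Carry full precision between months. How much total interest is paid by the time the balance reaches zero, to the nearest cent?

Promo months 1–12 at r₀ = 2.3%/12 = 0.00191667; months 13+ at r₁ = 29.6%/12 = 0.0246667.
After month 12: iterate B ← B·(1+r₀) − €335.00 for 12 months → €4,143.77.
Then at r₁ with €335.00/mo: n₂ = −ln(1 − r₁·B/P)/ln(1+r₁) ≈ 14.94 → 15 more payments.
Total paid = 26·€335.00 + €314.56 = €9,024.56; interest = €9,024.56 − €8,020.00 = €1,004.56.

€1,004.56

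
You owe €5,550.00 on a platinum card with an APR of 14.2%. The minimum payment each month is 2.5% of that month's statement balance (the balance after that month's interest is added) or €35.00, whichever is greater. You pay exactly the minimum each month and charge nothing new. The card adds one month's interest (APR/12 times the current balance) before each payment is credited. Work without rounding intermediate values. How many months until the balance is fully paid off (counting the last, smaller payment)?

157 months

Monthly rate r = 14.2%/12 = 1.18333% = 0.0118333.
While 2.5% of the post-interest balance exceeds €35.00, each month B ← (B·(1+r))·(1 − 0.025), i.e. B shrinks by the factor (1+r)·0.975 = 0.98654.
This holds for months 1–103. Entering month 104 the balance is €1,374.02; 2.5% of the post-interest balance is now below €35.00, so the flat €35.00 minimum applies from here.
From month 104 a fixed €35.00 at rate r clears €1,374.02 in 54 more payments. Total: 103 + 54 = 157 months.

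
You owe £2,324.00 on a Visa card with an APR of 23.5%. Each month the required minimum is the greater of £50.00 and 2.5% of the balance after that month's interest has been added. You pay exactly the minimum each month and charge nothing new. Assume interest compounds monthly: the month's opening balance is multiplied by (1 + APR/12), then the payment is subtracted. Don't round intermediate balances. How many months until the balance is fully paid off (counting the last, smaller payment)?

Monthly rate r = 23.5%/12 = 1.95833% = 0.0195833.
While 2.5% of the post-interest balance exceeds £50.00, each month B ← (B·(1+r))·(1 − 0.025), i.e. B shrinks by the factor (1+r)·0.975 = 0.99409.
This holds for months 1–29. Entering month 30 the balance is £1,957.17; 2.5% of the post-interest balance is now below £50.00, so the flat £50.00 minimum applies from here.
From month 30 a fixed £50.00 at rate r clears £1,957.17 in 76 more payments. Total: 29 + 76 = 105 months.

105 months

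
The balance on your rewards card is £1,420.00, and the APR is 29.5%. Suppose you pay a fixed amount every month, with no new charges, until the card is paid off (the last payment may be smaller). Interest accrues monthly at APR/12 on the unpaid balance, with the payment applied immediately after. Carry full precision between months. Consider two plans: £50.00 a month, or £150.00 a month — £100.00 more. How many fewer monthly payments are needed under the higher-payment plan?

Monthly rate r = 29.5%/12 = 2.45833% = 0.0245833.
At £50.00/mo: n = ⌈−ln(1 − rB₀/P)/ln(1+r)⌉ = 50 payments (last £16.33); total interest = total paid − £1,420.00 = £1,046.33.
At £150.00/mo: 11 payments (last £136.32); total interest £216.32.
Payments saved = 50 − 11 = 39.

39 fewer payments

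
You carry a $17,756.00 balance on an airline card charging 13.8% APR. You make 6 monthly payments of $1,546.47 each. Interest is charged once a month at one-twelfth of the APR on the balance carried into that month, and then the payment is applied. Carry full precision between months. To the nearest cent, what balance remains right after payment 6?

Monthly rate r = 13.8%/12 = 1.15% = 0.0115.
Each month: B ← B·(1+r) − $1,546.47.
Month 1: interest $204.19; balance after payment $16,413.72.
Month 2: interest $188.76; balance after payment $15,056.01.
Month 3: interest $173.14; balance after payment $13,682.69.
Month 4: interest $157.35; balance after payment $12,293.57.
Month 5: interest $141.38; balance after payment $10,888.47.
Month 6: interest $125.22; balance after payment $9,467.22.

$9,467.22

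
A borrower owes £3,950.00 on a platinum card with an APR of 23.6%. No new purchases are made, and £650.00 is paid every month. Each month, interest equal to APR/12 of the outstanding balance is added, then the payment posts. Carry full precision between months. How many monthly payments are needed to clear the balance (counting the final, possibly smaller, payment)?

7 payments

Monthly rate r = 23.6%/12 = 1.96667% = 0.0196667.
Recurrence: B ← B·(1+r) − £650.00.
Month 1: interest £77.68; balance after payment £3,377.68.
Month 2: interest £66.43; balance after payment £2,794.11.
Closed form: n = −ln(1 − rB₀/P)/ln(1+r) = −ln(0.88049)/ln(1.01967) ≈ 6.535, so the balance reaches zero during payment 7.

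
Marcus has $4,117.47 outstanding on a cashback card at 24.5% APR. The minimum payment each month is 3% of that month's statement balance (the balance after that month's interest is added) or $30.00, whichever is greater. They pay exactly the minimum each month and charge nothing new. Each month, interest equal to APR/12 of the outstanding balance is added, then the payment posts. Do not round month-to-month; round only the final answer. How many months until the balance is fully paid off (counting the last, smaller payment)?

Monthly rate r = 24.5%/12 = 2.04167% = 0.0204167.
While 3% of the post-interest balance exceeds $30.00, each month B ← (B·(1+r))·(1 − 0.03), i.e. B shrinks by the factor (1+r)·0.97 = 0.9898.
This holds for months 1–141. Entering month 142 the balance is $970.69; 3% of the post-interest balance is now below $30.00, so the flat $30.00 minimum applies from here.
From month 142 a fixed $30.00 at rate r clears $970.69 in 54 more payments. Total: 141 + 54 = 195 months.

195 months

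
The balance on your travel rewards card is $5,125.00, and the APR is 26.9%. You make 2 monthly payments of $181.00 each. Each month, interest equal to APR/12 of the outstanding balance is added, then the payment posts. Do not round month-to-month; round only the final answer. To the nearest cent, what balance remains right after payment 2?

$4,991.29

Monthly rate r = 26.9%/12 = 2.24167% = 0.0224167.
Each month: B ← B·(1+r) − $181.00.
Month 1: interest $114.89; balance after payment $5,058.89.
Month 2: interest $113.40; balance after payment $4,991.29.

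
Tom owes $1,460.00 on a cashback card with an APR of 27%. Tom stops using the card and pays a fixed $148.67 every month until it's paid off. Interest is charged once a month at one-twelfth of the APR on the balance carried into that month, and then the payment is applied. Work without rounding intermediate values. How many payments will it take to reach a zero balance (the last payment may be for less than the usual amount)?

12 months

Monthly rate r = 27%/12 = 2.25% = 0.0225.
Recurrence: B ← B·(1+r) − $148.67.
Month 1: interest $32.85; balance after payment $1,344.18.
Month 2: interest $30.24; balance after payment $1,225.75.
Closed form: n = −ln(1 − rB₀/P)/ln(1+r) = −ln(0.77904)/ln(1.0225) ≈ 11.222, so the balance reaches zero during payment 12.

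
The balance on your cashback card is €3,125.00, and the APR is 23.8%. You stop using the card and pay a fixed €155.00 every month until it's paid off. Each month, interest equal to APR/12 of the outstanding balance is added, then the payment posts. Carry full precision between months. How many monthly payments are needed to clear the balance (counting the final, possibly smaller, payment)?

26 payments

Monthly rate r = 23.8%/12 = 1.98333% = 0.0198333.
Recurrence: B ← B·(1+r) − €155.00.
Month 1: interest €61.98; balance after payment €3,031.98.
Month 2: interest €60.13; balance after payment €2,937.11.
Closed form: n = −ln(1 − rB₀/P)/ln(1+r) = −ln(0.60013)/ln(1.01983) ≈ 25.999, so the balance reaches zero during payment 26.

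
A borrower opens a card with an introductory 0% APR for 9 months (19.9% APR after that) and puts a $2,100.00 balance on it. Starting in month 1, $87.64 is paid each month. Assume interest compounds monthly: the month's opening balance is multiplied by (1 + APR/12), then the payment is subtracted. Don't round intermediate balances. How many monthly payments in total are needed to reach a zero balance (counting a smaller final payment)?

27 months

Promo months 1–9 at r₀ = 0%/12 = 0; months 10+ at r₁ = 19.9%/12 = 0.0165833.
After month 9 (no interest yet): B = $2,100.00 − 9·$87.64 = $1,311.24.
Then at r₁ with $87.64/mo: n₂ = −ln(1 − r₁·B/P)/ln(1+r₁) ≈ 17.34 → 18 more payments.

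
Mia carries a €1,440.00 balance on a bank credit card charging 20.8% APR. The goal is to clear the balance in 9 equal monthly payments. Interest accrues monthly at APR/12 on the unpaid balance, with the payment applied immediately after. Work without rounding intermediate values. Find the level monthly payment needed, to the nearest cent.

€174.18

Monthly rate r = 20.8%/12 = 1.73333% = 0.0173333.
Level-payment amortization: P = B₀·r / (1 − (1+r)^(−n)) = 1440.00·0.0173333 / (1 − 1.01733^(−9)).
Denominator 1 − (1+r)^(−9) = 0.143296524.
P = 24.96 / 0.143296524 ≈ 174.18.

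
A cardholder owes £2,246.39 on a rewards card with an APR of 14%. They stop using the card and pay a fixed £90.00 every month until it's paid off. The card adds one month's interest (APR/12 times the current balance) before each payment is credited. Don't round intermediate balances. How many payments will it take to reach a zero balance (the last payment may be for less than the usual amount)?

30 months

Monthly rate r = 14%/12 = 1.16667% = 0.0116667.
Recurrence: B ← B·(1+r) − £90.00.
Month 1: interest £26.21; balance after payment £2,182.60.
Month 2: interest £25.46; balance after payment £2,118.06.
Closed form: n = −ln(1 − rB₀/P)/ln(1+r) = −ln(0.7088)/ln(1.01167) ≈ 29.673, so the balance reaches zero during payment 30.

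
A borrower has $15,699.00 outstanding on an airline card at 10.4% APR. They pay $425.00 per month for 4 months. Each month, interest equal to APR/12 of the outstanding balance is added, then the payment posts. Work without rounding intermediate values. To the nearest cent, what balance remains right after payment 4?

$14,528.12

Monthly rate r = 10.4%/12 = 0.866667% = 0.00866667.
Each month: B ← B·(1+r) − $425.00.
Month 1: interest $136.06; balance after payment $15,410.06.
Month 2: interest $133.55; balance after payment $15,118.61.
Month 3: interest $131.03; balance after payment $14,824.64.
Month 4: interest $128.48; balance after payment $14,528.12.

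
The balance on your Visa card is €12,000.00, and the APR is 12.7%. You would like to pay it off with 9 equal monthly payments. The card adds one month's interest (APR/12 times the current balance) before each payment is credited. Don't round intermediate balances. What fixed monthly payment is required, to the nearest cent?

Monthly rate r = 12.7%/12 = 1.05833% = 0.0105833.
Level-payment amortization: P = B₀·r / (1 − (1+r)^(−n)) = 12000.00·0.0105833 / (1 − 1.01058^(−9)).
Denominator 1 − (1+r)^(−9) = 0.0903992363.
P = 127 / 0.0903992363 ≈ 1404.88.

€1,404.88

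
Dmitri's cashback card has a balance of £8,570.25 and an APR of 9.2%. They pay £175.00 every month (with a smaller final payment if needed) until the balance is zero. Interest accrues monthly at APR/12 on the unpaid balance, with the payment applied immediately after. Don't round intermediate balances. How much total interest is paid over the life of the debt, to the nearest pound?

Monthly rate r = 9.2%/12 = 0.766667% = 0.00766667.
Payoff takes n = ⌈−ln(1 − rB₀/P)/ln(1+r)⌉ = ⌈61.636⌉ = 62 payments; the last is £111.39.
Total paid = 61·£175.00 + £111.39 = £10,786.39.
Total interest = total paid − principal = £10,786.39 − £8,570.25 = £2,216.14.

£2,216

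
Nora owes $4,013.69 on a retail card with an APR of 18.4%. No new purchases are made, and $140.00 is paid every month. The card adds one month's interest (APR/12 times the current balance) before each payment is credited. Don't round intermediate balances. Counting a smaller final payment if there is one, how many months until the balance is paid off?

39 payments

Monthly rate r = 18.4%/12 = 1.53333% = 0.0153333.
Recurrence: B ← B·(1+r) − $140.00.
Month 1: interest $61.54; balance after payment $3,935.23.
Month 2: interest $60.34; balance after payment $3,855.57.
Closed form: n = −ln(1 − rB₀/P)/ln(1+r) = −ln(0.56041)/ln(1.01533) ≈ 38.056, so the balance reaches zero during payment 39.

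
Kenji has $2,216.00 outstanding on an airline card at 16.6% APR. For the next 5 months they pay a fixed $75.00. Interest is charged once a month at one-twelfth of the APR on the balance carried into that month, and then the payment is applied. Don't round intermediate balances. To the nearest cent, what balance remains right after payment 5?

Monthly rate r = 16.6%/12 = 1.38333% = 0.0138333.
Each month: B ← B·(1+r) − $75.00.
Month 1: interest $30.65; balance after payment $2,171.65.
Month 2: interest $30.04; balance after payment $2,126.70.
Month 3: interest $29.42; balance after payment $2,081.12.
Month 4: interest $28.79; balance after payment $2,034.90.
Month 5: interest $28.15; balance after payment $1,988.05.

$1,988.05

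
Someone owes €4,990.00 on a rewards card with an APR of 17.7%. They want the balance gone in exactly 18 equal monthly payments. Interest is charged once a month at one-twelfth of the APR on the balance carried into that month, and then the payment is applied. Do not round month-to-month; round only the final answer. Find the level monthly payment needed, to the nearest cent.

Monthly rate r = 17.7%/12 = 1.475% = 0.01475.
Level-payment amortization: P = B₀·r / (1 − (1+r)^(−n)) = 4990.00·0.01475 / (1 − 1.01475^(−18)).
Denominator 1 − (1+r)^(−18) = 0.231689232.
P = 73.6025 / 0.231689232 ≈ 317.68.

€317.68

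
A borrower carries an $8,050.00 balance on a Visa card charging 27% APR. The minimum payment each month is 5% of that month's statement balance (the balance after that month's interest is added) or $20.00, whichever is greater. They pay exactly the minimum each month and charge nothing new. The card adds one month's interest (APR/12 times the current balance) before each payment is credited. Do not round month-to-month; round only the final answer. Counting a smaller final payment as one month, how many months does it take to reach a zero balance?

131 months

Monthly rate r = 27%/12 = 2.25% = 0.0225.
While 5% of the post-interest balance exceeds $20.00, each month B ← (B·(1+r))·(1 − 0.05), i.e. B shrinks by the factor (1+r)·0.95 = 0.97137.
This holds for months 1–105. Entering month 106 the balance is $381.44; 5% of the post-interest balance is now below $20.00, so the flat $20.00 minimum applies from here.
From month 106 a fixed $20.00 at rate r clears $381.44 in 26 more payments. Total: 105 + 26 = 131 months.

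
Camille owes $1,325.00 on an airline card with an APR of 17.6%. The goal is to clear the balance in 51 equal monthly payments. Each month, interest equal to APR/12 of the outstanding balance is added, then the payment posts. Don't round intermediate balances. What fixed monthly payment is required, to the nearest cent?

Monthly rate r = 17.6%/12 = 1.46667% = 0.0146667.
Level-payment amortization: P = B₀·r / (1 − (1+r)^(−n)) = 1325.00·0.0146667 / (1 − 1.01467^(−51)).
Denominator 1 − (1+r)^(−51) = 0.524109607.
P = 19.4333 / 0.524109607 ≈ 37.08.

$37.08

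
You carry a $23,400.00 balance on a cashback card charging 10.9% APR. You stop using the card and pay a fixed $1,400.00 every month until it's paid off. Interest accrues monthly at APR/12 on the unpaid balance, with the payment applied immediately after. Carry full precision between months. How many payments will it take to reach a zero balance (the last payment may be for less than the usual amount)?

19 payments

Monthly rate r = 10.9%/12 = 0.908333% = 0.00908333.
Recurrence: B ← B·(1+r) − $1,400.00.
Month 1: interest $212.55; balance after payment $22,212.55.
Month 2: interest $201.76; balance after payment $21,014.31.
Closed form: n = −ln(1 − rB₀/P)/ln(1+r) = −ln(0.84818)/ln(1.00908) ≈ 18.210, so the balance reaches zero during payment 19.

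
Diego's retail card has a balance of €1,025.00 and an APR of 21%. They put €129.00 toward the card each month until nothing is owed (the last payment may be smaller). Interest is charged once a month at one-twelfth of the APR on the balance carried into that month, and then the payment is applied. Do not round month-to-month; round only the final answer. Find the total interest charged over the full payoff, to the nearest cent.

Monthly rate r = 21%/12 = 1.75% = 0.0175.
Payoff takes n = ⌈−ln(1 − rB₀/P)/ln(1+r)⌉ = ⌈8.630⌉ = 9 payments; the last is €81.53.
Total paid = 8·€129.00 + €81.53 = €1,113.53.
Total interest = total paid − principal = €1,113.53 − €1,025.00 = €88.53.

€88.53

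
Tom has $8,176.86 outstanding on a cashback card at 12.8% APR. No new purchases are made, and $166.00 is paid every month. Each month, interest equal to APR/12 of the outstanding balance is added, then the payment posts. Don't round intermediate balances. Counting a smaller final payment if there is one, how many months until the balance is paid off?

Monthly rate r = 12.8%/12 = 1.06667% = 0.0106667.
Recurrence: B ← B·(1+r) − $166.00.
Month 1: interest $87.22; balance after payment $8,098.08.
Month 2: interest $86.38; balance after payment $8,018.46.
Closed form: n = −ln(1 − rB₀/P)/ln(1+r) = −ln(0.47458)/ln(1.01067) ≈ 70.246, so the balance reaches zero during payment 71.

71 months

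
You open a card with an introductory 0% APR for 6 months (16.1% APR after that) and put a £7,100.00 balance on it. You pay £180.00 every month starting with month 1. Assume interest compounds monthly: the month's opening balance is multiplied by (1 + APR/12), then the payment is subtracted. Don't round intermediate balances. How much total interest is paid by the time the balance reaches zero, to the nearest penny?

£2,023.05

Promo months 1–6 at r₀ = 0%/12 = 0; months 7+ at r₁ = 16.1%/12 = 0.0134167.
After month 6 (no interest yet): B = £7,100.00 − 6·£180.00 = £6,020.00.
Then at r₁ with £180.00/mo: n₂ = −ln(1 − r₁·B/P)/ln(1+r₁) ≈ 44.68 → 45 more payments.
Total paid = 50·£180.00 + £123.05 = £9,123.05; interest = £9,123.05 − £7,100.00 = £2,023.05.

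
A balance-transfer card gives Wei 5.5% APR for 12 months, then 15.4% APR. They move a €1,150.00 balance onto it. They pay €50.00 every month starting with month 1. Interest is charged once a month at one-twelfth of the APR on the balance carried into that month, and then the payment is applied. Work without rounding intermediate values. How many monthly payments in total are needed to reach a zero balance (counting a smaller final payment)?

26 payments

Promo months 1–12 at r₀ = 5.5%/12 = 0.00458333; months 13+ at r₁ = 15.4%/12 = 0.0128333.
After month 12: iterate B ← B·(1+r₀) − €50.00 for 12 months → €599.51.
Then at r₁ with €50.00/mo: n₂ = −ln(1 − r₁·B/P)/ln(1+r₁) ≈ 13.10 → 14 more payments.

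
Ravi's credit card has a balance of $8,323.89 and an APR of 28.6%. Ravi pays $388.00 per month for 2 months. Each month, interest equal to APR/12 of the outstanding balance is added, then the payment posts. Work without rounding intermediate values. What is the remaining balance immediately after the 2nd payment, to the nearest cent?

Monthly rate r = 28.6%/12 = 2.38333% = 0.0238333.
Each month: B ← B·(1+r) − $388.00.
Month 1: interest $198.39; balance after payment $8,134.28.
Month 2: interest $193.87; balance after payment $7,940.14.

$7,940.14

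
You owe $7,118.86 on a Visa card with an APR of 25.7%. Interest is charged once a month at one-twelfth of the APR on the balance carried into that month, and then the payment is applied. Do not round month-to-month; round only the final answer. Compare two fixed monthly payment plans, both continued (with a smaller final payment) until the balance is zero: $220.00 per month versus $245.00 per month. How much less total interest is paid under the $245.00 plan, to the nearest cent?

Monthly rate r = 25.7%/12 = 2.14167% = 0.0214167.
At $220.00/mo: n = ⌈−ln(1 − rB₀/P)/ln(1+r)⌉ = 56 payments (last $160.97); total interest = total paid − $7,118.86 = $5,142.11.
At $245.00/mo: 46 payments (last $232.14); total interest $4,138.28.
Interest saved = $5,142.11 − $4,138.28 = $1,003.83.

$1,003.83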